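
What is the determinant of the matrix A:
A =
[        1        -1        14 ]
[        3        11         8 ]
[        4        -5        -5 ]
det(A) = -888

Expand along row 0 (cofactor expansion): det(A) = a*(e*i - f*h) - b*(d*i - f*g) + c*(d*h - e*g), where the 3×3 is [[a, b, c], [d, e, f], [g, h, i]].
Minor M_00 = (11)*(-5) - (8)*(-5) = -55 + 40 = -15.
Minor M_01 = (3)*(-5) - (8)*(4) = -15 - 32 = -47.
Minor M_02 = (3)*(-5) - (11)*(4) = -15 - 44 = -59.
det(A) = (1)*(-15) - (-1)*(-47) + (14)*(-59) = -15 - 47 - 826 = -888.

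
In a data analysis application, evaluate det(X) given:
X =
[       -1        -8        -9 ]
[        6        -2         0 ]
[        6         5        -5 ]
det(X) = -628

Expand along row 0 (cofactor expansion): det(X) = a*(e*i - f*h) - b*(d*i - f*g) + c*(d*h - e*g), where the 3×3 is [[a, b, c], [d, e, f], [g, h, i]].
Minor M_00 = (-2)*(-5) - (0)*(5) = 10 - 0 = 10.
Minor M_01 = (6)*(-5) - (0)*(6) = -30 - 0 = -30.
Minor M_02 = (6)*(5) - (-2)*(6) = 30 + 12 = 42.
det(X) = (-1)*(10) - (-8)*(-30) + (-9)*(42) = -10 - 240 - 378 = -628.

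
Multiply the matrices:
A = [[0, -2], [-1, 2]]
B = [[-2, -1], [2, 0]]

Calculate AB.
[[-4, 0], [6, 1]]

Each entry (i,j) of AB = sum over k of A[i][k]*B[k][j].
(AB)[0][0] = (0)*(-2) + (-2)*(2) = -4
(AB)[0][1] = (0)*(-1) + (-2)*(0) = 0
(AB)[1][0] = (-1)*(-2) + (2)*(2) = 6
(AB)[1][1] = (-1)*(-1) + (2)*(0) = 1
AB = [[-4, 0], [6, 1]]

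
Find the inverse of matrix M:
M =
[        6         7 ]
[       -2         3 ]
det(M) = 32
M⁻¹ =
[     3/32     -7/32 ]
[     1/16      3/16 ]

For a 2×2 matrix M = [[a, b], [c, d]] with det(M) ≠ 0, M⁻¹ = (1/det(M)) * [[d, -b], [-c, a]].
det(M) = (6)*(3) - (7)*(-2) = 18 + 14 = 32.
M⁻¹ = (1/32) * [[3, -7], [2, 6]].
Dividing each entry by 32 and reducing:
M⁻¹ =
[     3/32     -7/32 ]
[     1/16      3/16 ]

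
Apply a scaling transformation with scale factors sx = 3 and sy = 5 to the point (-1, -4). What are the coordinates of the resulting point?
(-3, -20)

Scaling matrix:
[[3, 0], [0, 5]]
Result: (-1 × 3, -4 × 5) = (-3, -20)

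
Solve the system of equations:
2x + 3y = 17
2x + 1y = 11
x = 4, y = 3

Use elimination (row reduction):
Equation 1: 2x + 3y = 17.
Equation 2: 2x + 1y = 11.
Multiply Eq1 by 2 and Eq2 by 2: 4x + 6y = 34;  4x + 2y = 22.
Subtract: (-4)y = -12, so y = 3.
Back-substitute into Eq1: 2x + 3*(3) = 17, so x = 4.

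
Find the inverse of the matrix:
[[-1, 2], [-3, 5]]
[[5, -2], [3, -1]]

For [[a,b],[c,d]], inverse = (1/det)·[[d,-b],[-c,a]]
det = -1·5 - 2·-3 = 1
Inverse = (1/1)·[[5, -2], [3, -1]]
        = [[5, -2], [3, -1]]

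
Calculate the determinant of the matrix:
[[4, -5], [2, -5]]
-10

For a 2×2 matrix [[a, b], [c, d]], det = ad - bc
det = (4)(-5) - (-5)(2) = -20 - -10 = -10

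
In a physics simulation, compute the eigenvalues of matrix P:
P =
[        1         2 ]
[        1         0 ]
λ = -1, 2

Solve det(P - λI) = 0. For a 2×2 matrix the characteristic equation is λ² - (trace)λ + det = 0.
trace(P) = a + d = 1 + 0 = 1.
det(P) = a*d - b*c = (1)*(0) - (2)*(1) = 0 - 2 = -2.
Characteristic equation: λ² - (1)λ + (-2) = 0.
Discriminant = (1)² - 4*(-2) = 1 + 8 = 9.
λ = (1 ± √9) / 2 = (1 ± 3) / 2 = -1, 2.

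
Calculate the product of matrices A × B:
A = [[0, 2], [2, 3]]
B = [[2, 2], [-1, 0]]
[[-2, 0], [1, 4]]

Matrix multiplication:
C[0][0] = 0×2 + 2×-1 = -2
C[0][1] = 0×2 + 2×0 = 0
C[1][0] = 2×2 + 3×-1 = 1
C[1][1] = 2×2 + 3×0 = 4
Result: [[-2, 0], [1, 4]]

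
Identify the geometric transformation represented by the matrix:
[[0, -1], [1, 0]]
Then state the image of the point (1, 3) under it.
rotation by 90° counterclockwise; image of (1, 3) is (-3, 1)

This matches the form [[cos θ, -sin θ], [sin θ, cos θ]] of a rotation matrix; reading off cos θ and sin θ gives the angle.
The matrix [[0, -1], [1, 0]] represents: rotation by 90° counterclockwise.
Applying it to (1, 3): [0·1 + -1·3, 1·1 + 0·3] = (-3, 1).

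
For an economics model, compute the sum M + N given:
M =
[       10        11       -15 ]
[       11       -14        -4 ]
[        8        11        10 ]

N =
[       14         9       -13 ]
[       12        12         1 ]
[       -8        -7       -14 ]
M + N =
[       24        20       -28 ]
[       23        -2        -3 ]
[        0         4        -4 ]

Matrix addition is elementwise: (M+N)[i][j] = M[i][j] + N[i][j].
  (M+N)[0][0] = (10) + (14) = 24
  (M+N)[0][1] = (11) + (9) = 20
  (M+N)[0][2] = (-15) + (-13) = -28
  (M+N)[1][0] = (11) + (12) = 23
  (M+N)[1][1] = (-14) + (12) = -2
  (M+N)[1][2] = (-4) + (1) = -3
  (M+N)[2][0] = (8) + (-8) = 0
  (M+N)[2][1] = (11) + (-7) = 4
  (M+N)[2][2] = (10) + (-14) = -4
M + N =
[       24        20       -28 ]
[       23        -2        -3 ]
[        0         4        -4 ]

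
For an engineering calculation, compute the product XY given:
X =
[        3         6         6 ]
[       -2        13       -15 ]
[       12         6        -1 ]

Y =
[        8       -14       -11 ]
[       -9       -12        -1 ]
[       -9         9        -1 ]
XY =
[      -84       -60       -45 ]
[        2      -263        24 ]
[       51      -249      -137 ]

Matrix multiplication: (XY)[i][j] = sum over k of X[i][k] * Y[k][j].
  (XY)[0][0] = (3)*(8) + (6)*(-9) + (6)*(-9) = -84
  (XY)[0][1] = (3)*(-14) + (6)*(-12) + (6)*(9) = -60
  (XY)[0][2] = (3)*(-11) + (6)*(-1) + (6)*(-1) = -45
  (XY)[1][0] = (-2)*(8) + (13)*(-9) + (-15)*(-9) = 2
  (XY)[1][1] = (-2)*(-14) + (13)*(-12) + (-15)*(9) = -263
  (XY)[1][2] = (-2)*(-11) + (13)*(-1) + (-15)*(-1) = 24
  (XY)[2][0] = (12)*(8) + (6)*(-9) + (-1)*(-9) = 51
  (XY)[2][1] = (12)*(-14) + (6)*(-12) + (-1)*(9) = -249
  (XY)[2][2] = (12)*(-11) + (6)*(-1) + (-1)*(-1) = -137
XY =
[      -84       -60       -45 ]
[        2      -263        24 ]
[       51      -249      -137 ]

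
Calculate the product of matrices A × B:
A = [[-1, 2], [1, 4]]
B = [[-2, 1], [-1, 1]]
[[0, 1], [-6, 5]]

Matrix multiplication:
C[0][0] = -1×-2 + 2×-1 = 0
C[0][1] = -1×1 + 2×1 = 1
C[1][0] = 1×-2 + 4×-1 = -6
C[1][1] = 1×1 + 4×1 = 5
Result: [[0, 1], [-6, 5]]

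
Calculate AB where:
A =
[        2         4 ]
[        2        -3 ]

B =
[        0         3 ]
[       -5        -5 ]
AB =
[      -20       -14 ]
[       15        21 ]

Matrix multiplication: (AB)[i][j] = sum over k of A[i][k] * B[k][j].
  (AB)[0][0] = (2)*(0) + (4)*(-5) = -20
  (AB)[0][1] = (2)*(3) + (4)*(-5) = -14
  (AB)[1][0] = (2)*(0) + (-3)*(-5) = 15
  (AB)[1][1] = (2)*(3) + (-3)*(-5) = 21
AB =
[      -20       -14 ]
[       15        21 ]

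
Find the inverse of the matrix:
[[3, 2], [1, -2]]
[[1/4, 1/4], [1/8, -3/8]]

For [[a,b],[c,d]], inverse = (1/det)·[[d,-b],[-c,a]]
det = 3·-2 - 2·1 = -8
Inverse = (1/-8)·[[-2, -2], [-1, 3]]
        = [[1/4, 1/4], [1/8, -3/8]]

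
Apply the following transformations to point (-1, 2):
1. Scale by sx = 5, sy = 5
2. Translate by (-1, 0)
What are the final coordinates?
(-6, 10)

Step 1: Scale (-1, 2) by (sx, sy) = (5, 5) → (-5, 10)
Step 2: Translate by (-1, 0) → (-6, 10)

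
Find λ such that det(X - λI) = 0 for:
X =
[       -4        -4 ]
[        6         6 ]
λ = 0, 2

Solve det(X - λI) = 0. For a 2×2 matrix the characteristic equation is λ² - (trace)λ + det = 0.
trace(X) = a + d = -4 + 6 = 2.
det(X) = a*d - b*c = (-4)*(6) - (-4)*(6) = -24 + 24 = 0.
Characteristic equation: λ² - (2)λ + (0) = 0.
Discriminant = (2)² - 4*(0) = 4 - 0 = 4.
λ = (2 ± √4) / 2 = (2 ± 2) / 2 = 0, 2.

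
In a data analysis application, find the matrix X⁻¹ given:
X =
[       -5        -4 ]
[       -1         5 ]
det(X) = -29
X⁻¹ =
[    -5/29     -4/29 ]
[    -1/29      5/29 ]

For a 2×2 matrix X = [[a, b], [c, d]] with det(X) ≠ 0, X⁻¹ = (1/det(X)) * [[d, -b], [-c, a]].
det(X) = (-5)*(5) - (-4)*(-1) = -25 - 4 = -29.
X⁻¹ = (1/-29) * [[5, 4], [1, -5]].
Dividing each entry by -29 and reducing:
X⁻¹ =
[    -5/29     -4/29 ]
[    -1/29      5/29 ]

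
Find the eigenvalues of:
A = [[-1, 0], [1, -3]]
λ = -3, -1

Solve det(A - λI) = 0. For a 2×2 matrix this is λ² - (trace)λ + det = 0.
trace(A) = -1 - 3 = -4.
det(A) = (-1)*(-3) - (0)*(1) = 3 - 0 = 3.
Characteristic equation: λ² - (-4)λ + (3) = 0.
Discriminant: (-4)² - 4*(3) = 16 - 12 = 4.
Roots: λ = (-4 ± √4) / 2 = -3, -1.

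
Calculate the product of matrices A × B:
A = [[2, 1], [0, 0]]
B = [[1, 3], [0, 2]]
[[2, 8], [0, 0]]

Matrix multiplication:
C[0][0] = 2×1 + 1×0 = 2
C[0][1] = 2×3 + 1×2 = 8
C[1][0] = 0×1 + 0×0 = 0
C[1][1] = 0×3 + 0×2 = 0
Result: [[2, 8], [0, 0]]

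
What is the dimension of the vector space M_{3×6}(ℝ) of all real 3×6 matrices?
Dimension = 18

A real 3×6 matrix is determined by its 3·6 = 18 independent entries.
A standard basis is {E_ij : 1 ≤ i ≤ 3, 1 ≤ j ≤ 6}, where E_ij has a 1 in position (i, j) and 0 elsewhere — there are 18 such matrices, and they are linearly independent and span M_{3×6}(ℝ).
Therefore dim(M_{3×6}(ℝ)) = 18.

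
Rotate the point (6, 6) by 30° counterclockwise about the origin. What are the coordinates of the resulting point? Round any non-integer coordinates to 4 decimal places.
(2.1962, 8.1962)

Rotation matrix R(θ) = [[cos θ, -sin θ], [sin θ, cos θ]]; for θ = 30°:
R = [[√3/2, -1/2], [1/2, √3/2]]
Result: R × [6, 6]ᵀ = [√3/2·6 + (-1/2)·6, 1/2·6 + (√3/2)·6]ᵀ = (2.1962, 8.1962)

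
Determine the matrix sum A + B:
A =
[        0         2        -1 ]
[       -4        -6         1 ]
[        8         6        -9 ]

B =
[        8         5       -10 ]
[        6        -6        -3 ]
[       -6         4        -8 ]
A + B =
[        8         7       -11 ]
[        2       -12        -2 ]
[        2        10       -17 ]

Matrix addition is elementwise: (A+B)[i][j] = A[i][j] + B[i][j].
  (A+B)[0][0] = (0) + (8) = 8
  (A+B)[0][1] = (2) + (5) = 7
  (A+B)[0][2] = (-1) + (-10) = -11
  (A+B)[1][0] = (-4) + (6) = 2
  (A+B)[1][1] = (-6) + (-6) = -12
  (A+B)[1][2] = (1) + (-3) = -2
  (A+B)[2][0] = (8) + (-6) = 2
  (A+B)[2][1] = (6) + (4) = 10
  (A+B)[2][2] = (-9) + (-8) = -17
A + B =
[        8         7       -11 ]
[        2       -12        -2 ]
[        2        10       -17 ]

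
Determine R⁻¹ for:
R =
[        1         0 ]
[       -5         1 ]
det(R) = 1
R⁻¹ =
[        1         0 ]
[        5         1 ]

For a 2×2 matrix R = [[a, b], [c, d]] with det(R) ≠ 0, R⁻¹ = (1/det(R)) * [[d, -b], [-c, a]].
det(R) = (1)*(1) - (0)*(-5) = 1 - 0 = 1.
R⁻¹ = (1/1) * [[1, 0], [5, 1]].
Dividing each entry by 1 and reducing:
R⁻¹ =
[        1         0 ]
[        5         1 ]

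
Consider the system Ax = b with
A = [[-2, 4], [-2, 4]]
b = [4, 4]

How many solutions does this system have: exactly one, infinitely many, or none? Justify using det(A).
Infinitely many solutions

det(A) = (-2)*(4) - (4)*(-2) = 0, so A is singular (column 2 is -2 times column 1).
b = [4, 4] = -2 * column 1 of A, so b lies in the column space of A.
A singular matrix whose right-hand side is in its column space gives a 1-parameter family of solutions — infinitely many.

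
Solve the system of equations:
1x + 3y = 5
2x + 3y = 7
x = 2, y = 1

Use elimination (row reduction):
Equation 1: 1x + 3y = 5.
Equation 2: 2x + 3y = 7.
Multiply Eq1 by 2 and Eq2 by 1: 2x + 6y = 10;  2x + 3y = 7.
Subtract: (-3)y = -3, so y = 1.
Back-substitute into Eq1: 1x + 3*(1) = 5, so x = 2.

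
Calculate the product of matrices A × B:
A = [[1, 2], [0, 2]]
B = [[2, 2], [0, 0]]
[[2, 2], [0, 0]]

Matrix multiplication:
C[0][0] = 1×2 + 2×0 = 2
C[0][1] = 1×2 + 2×0 = 2
C[1][0] = 0×2 + 2×0 = 0
C[1][1] = 0×2 + 2×0 = 0
Result: [[2, 2], [0, 0]]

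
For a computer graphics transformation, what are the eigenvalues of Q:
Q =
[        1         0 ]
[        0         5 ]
λ = 1, 5

Solve det(Q - λI) = 0. For a 2×2 matrix the characteristic equation is λ² - (trace)λ + det = 0.
trace(Q) = a + d = 1 + 5 = 6.
det(Q) = a*d - b*c = (1)*(5) - (0)*(0) = 5 - 0 = 5.
Characteristic equation: λ² - (6)λ + (5) = 0.
Discriminant = (6)² - 4*(5) = 36 - 20 = 16.
λ = (6 ± √16) / 2 = (6 ± 4) / 2 = 1, 5.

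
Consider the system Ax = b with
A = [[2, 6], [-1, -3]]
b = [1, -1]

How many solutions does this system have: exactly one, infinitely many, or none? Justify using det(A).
No solution

det(A) = (2)*(-3) - (6)*(-1) = 0, so A is singular.
The column space of A is span(column 1) = span([2, -1]).
b = [1, -1] is not a scalar multiple of column 1, so b ∉ column space and the system is inconsistent — no solution.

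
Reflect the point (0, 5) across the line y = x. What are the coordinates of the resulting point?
(5, 0)

Reflection across line y = x: (0, 5) → (5, 0)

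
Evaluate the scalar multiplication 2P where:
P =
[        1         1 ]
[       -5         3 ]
2P =
[        2         2 ]
[      -10         6 ]

Scalar multiplication is elementwise: (2P)[i][j] = 2 * P[i][j].
  (2P)[0][0] = 2 * (1) = 2
  (2P)[0][1] = 2 * (1) = 2
  (2P)[1][0] = 2 * (-5) = -10
  (2P)[1][1] = 2 * (3) = 6
2P =
[        2         2 ]
[      -10         6 ]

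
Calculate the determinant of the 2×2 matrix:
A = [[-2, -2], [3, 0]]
6

For A = [[a, b], [c, d]], det(A) = a*d - b*c.
det(A) = (-2)*(0) - (-2)*(3) = 0 - -6 = 6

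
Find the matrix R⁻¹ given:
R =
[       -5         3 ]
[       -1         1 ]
det(R) = -2
R⁻¹ =
[     -1/2       3/2 ]
[     -1/2       5/2 ]

For a 2×2 matrix R = [[a, b], [c, d]] with det(R) ≠ 0, R⁻¹ = (1/det(R)) * [[d, -b], [-c, a]].
det(R) = (-5)*(1) - (3)*(-1) = -5 + 3 = -2.
R⁻¹ = (1/-2) * [[1, -3], [1, -5]].
Dividing each entry by -2 and reducing:
R⁻¹ =
[     -1/2       3/2 ]
[     -1/2       5/2 ]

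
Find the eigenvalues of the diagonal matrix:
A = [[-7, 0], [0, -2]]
λ₁ = -7, λ₂ = -2

The characteristic polynomial of A is det(A - λI) = (-7 - λ)(-2 - λ) = 0.
The roots are λ = -7 and λ = -2, so the eigenvalues are the diagonal entries.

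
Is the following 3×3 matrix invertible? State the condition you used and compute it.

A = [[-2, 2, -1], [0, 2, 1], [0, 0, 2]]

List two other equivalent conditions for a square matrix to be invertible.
Yes, invertible; det(A) = -8 ≠ 0. Equivalent conditions: rank(A) = 3; Ax = 0 has only the trivial solution; 0 is not an eigenvalue; the columns of A are linearly independent.

To check invertibility, compute det(A).
The given matrix is triangular, so det(A) equals the product of its diagonal entries = -8 ≠ 0.
Since det(A) ≠ 0, A is invertible.
Equivalent conditions for a square matrix A to be invertible:
- rank(A) = 3 (full rank).
- The homogeneous system Ax = 0 has only the trivial solution x = 0.
- 0 is not an eigenvalue of A.
- The columns (equivalently rows) of A are linearly independent.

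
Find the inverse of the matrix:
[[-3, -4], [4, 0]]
[[0, 1/4], [-1/4, -3/16]]

For [[a,b],[c,d]], inverse = (1/det)·[[d,-b],[-c,a]]
det = -3·0 - -4·4 = 16
Inverse = (1/16)·[[0, 4], [-4, -3]]
        = [[0, 1/4], [-1/4, -3/16]]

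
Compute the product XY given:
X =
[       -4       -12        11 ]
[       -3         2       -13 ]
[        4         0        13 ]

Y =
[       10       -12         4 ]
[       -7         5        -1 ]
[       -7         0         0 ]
XY =
[      -33       -12        -4 ]
[       47        46       -14 ]
[      -51       -48        16 ]

Matrix multiplication: (XY)[i][j] = sum over k of X[i][k] * Y[k][j].
  (XY)[0][0] = (-4)*(10) + (-12)*(-7) + (11)*(-7) = -33
  (XY)[0][1] = (-4)*(-12) + (-12)*(5) + (11)*(0) = -12
  (XY)[0][2] = (-4)*(4) + (-12)*(-1) + (11)*(0) = -4
  (XY)[1][0] = (-3)*(10) + (2)*(-7) + (-13)*(-7) = 47
  (XY)[1][1] = (-3)*(-12) + (2)*(5) + (-13)*(0) = 46
  (XY)[1][2] = (-3)*(4) + (2)*(-1) + (-13)*(0) = -14
  (XY)[2][0] = (4)*(10) + (0)*(-7) + (13)*(-7) = -51
  (XY)[2][1] = (4)*(-12) + (0)*(5) + (13)*(0) = -48
  (XY)[2][2] = (4)*(4) + (0)*(-1) + (13)*(0) = 16
XY =
[      -33       -12        -4 ]
[       47        46       -14 ]
[      -51       -48        16 ]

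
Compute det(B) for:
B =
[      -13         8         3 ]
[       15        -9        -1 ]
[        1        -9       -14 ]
det(B) = -227

Expand along row 0 (cofactor expansion): det(B) = a*(e*i - f*h) - b*(d*i - f*g) + c*(d*h - e*g), where the 3×3 is [[a, b, c], [d, e, f], [g, h, i]].
Minor M_00 = (-9)*(-14) - (-1)*(-9) = 126 - 9 = 117.
Minor M_01 = (15)*(-14) - (-1)*(1) = -210 + 1 = -209.
Minor M_02 = (15)*(-9) - (-9)*(1) = -135 + 9 = -126.
det(B) = (-13)*(117) - (8)*(-209) + (3)*(-126) = -1521 + 1672 - 378 = -227.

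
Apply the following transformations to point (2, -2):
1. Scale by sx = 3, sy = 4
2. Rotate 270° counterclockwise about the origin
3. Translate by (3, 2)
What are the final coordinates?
(-5, -4)

Step 1: Scale → (6, -8)
Step 2: Rotate 270° → (-8, -6)
Step 3: Translate → (-5, -4)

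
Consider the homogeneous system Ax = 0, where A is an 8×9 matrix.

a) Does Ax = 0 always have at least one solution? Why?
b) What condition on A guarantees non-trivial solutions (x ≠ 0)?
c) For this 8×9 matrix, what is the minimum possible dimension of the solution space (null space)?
a) Yes, x = 0 is always a solution. b) When A has linearly dependent columns (rank < n). c) Minimum nullity = 1.

a) x = 0 satisfies A·0 = 0, so the zero vector is always a solution.
b) Non-trivial solutions exist iff the columns of A are linearly dependent, equivalently rank(A) < n (the number of columns).
c) By rank-nullity, rank(A) + nullity(A) = n = 9. Since A has only 8 rows, rank(A) ≤ 8, so nullity(A) ≥ 9 - 8 = 1.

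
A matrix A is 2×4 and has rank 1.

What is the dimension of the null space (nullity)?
3

The rank-nullity theorem for an m×n matrix states:
rank(A) + nullity(A) = n (the number of columns).
Here n = 4 and rank(A) = 1, so nullity(A) = 4 - 1 = 3.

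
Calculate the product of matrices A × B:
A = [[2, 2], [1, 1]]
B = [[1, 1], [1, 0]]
[[4, 2], [2, 1]]

Matrix multiplication:
C[0][0] = 2×1 + 2×1 = 4
C[0][1] = 2×1 + 2×0 = 2
C[1][0] = 1×1 + 1×1 = 2
C[1][1] = 1×1 + 1×0 = 1
Result: [[4, 2], [2, 1]]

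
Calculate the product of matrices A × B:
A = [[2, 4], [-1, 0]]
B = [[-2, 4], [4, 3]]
[[12, 20], [2, -4]]

Matrix multiplication:
C[0][0] = 2×-2 + 4×4 = 12
C[0][1] = 2×4 + 4×3 = 20
C[1][0] = -1×-2 + 0×4 = 2
C[1][1] = -1×4 + 0×3 = -4
Result: [[12, 20], [2, -4]]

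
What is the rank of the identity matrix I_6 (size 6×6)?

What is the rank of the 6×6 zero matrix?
rank(I_6) = 6, rank(0) = 0

The identity I_6 has 6 columns that are the standard basis vectors e_1, …, e_6. These are linearly independent, so all 6 columns are pivots and rank(I_6) = 6.
The 6×6 zero matrix has every entry zero, so every row is the zero row and there are no pivots; rank(0) = 0.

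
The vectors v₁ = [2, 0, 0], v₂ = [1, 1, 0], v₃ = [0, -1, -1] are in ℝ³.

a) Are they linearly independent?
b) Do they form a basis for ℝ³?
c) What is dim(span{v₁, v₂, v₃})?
Yes independent, yes basis, dim = 3

Stack v₁, v₂, v₃ as rows of a 3×3 matrix.
[[2, 0, 0]; [1, 1, 0]; [0, -1, -1]] is already lower triangular with nonzero diagonal entries (2, 1, -1), so its determinant is the product of the diagonal entries, det = (2)·(1)·(-1) = -2 ≠ 0, and the rows are linearly independent.
Three linearly independent vectors in ℝ³ form a basis for ℝ³, so dim(span{v₁,v₂,v₃}) = 3.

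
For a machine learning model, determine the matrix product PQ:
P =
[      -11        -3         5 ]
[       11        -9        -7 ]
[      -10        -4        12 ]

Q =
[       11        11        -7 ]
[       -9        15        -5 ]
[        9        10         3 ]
PQ =
[      -49      -116       107 ]
[      139       -84       -53 ]
[       34       -50       126 ]

Matrix multiplication: (PQ)[i][j] = sum over k of P[i][k] * Q[k][j].
  (PQ)[0][0] = (-11)*(11) + (-3)*(-9) + (5)*(9) = -49
  (PQ)[0][1] = (-11)*(11) + (-3)*(15) + (5)*(10) = -116
  (PQ)[0][2] = (-11)*(-7) + (-3)*(-5) + (5)*(3) = 107
  (PQ)[1][0] = (11)*(11) + (-9)*(-9) + (-7)*(9) = 139
  (PQ)[1][1] = (11)*(11) + (-9)*(15) + (-7)*(10) = -84
  (PQ)[1][2] = (11)*(-7) + (-9)*(-5) + (-7)*(3) = -53
  (PQ)[2][0] = (-10)*(11) + (-4)*(-9) + (12)*(9) = 34
  (PQ)[2][1] = (-10)*(11) + (-4)*(15) + (12)*(10) = -50
  (PQ)[2][2] = (-10)*(-7) + (-4)*(-5) + (12)*(3) = 126
PQ =
[      -49      -116       107 ]
[      139       -84       -53 ]
[       34       -50       126 ]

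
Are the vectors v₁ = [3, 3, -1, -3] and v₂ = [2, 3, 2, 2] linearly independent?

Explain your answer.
Yes, linearly independent

Two vectors are linearly dependent iff one is a scalar multiple of the other.
No single scalar k satisfies v₂ = k·v₁ (the ratios of corresponding entries disagree), so v₁ and v₂ are linearly independent.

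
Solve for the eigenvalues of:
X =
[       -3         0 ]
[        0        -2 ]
λ = -3, -2

Solve det(X - λI) = 0. For a 2×2 matrix the characteristic equation is λ² - (trace)λ + det = 0.
trace(X) = a + d = -3 - 2 = -5.
det(X) = a*d - b*c = (-3)*(-2) - (0)*(0) = 6 - 0 = 6.
Characteristic equation: λ² - (-5)λ + (6) = 0.
Discriminant = (-5)² - 4*(6) = 25 - 24 = 1.
λ = (-5 ± √1) / 2 = (-5 ± 1) / 2 = -3, -2.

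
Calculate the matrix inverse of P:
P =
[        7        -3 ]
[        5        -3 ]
det(P) = -6
P⁻¹ =
[      1/2      -1/2 ]
[      5/6      -7/6 ]

For a 2×2 matrix P = [[a, b], [c, d]] with det(P) ≠ 0, P⁻¹ = (1/det(P)) * [[d, -b], [-c, a]].
det(P) = (7)*(-3) - (-3)*(5) = -21 + 15 = -6.
P⁻¹ = (1/-6) * [[-3, 3], [-5, 7]].
Dividing each entry by -6 and reducing:
P⁻¹ =
[      1/2      -1/2 ]
[      5/6      -7/6 ]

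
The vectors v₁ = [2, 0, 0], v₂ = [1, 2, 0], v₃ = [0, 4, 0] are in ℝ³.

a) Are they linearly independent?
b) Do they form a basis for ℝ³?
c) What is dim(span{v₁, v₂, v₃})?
Not independent, not a basis, dim(span) = 2

Check whether v₃ can be written as a linear combination of v₁ and v₂.
v₃ = (-1)·v₁ + (2)·v₂ = [0, 4, 0], so the three vectors are linearly dependent.
Thus they do not form a basis for ℝ³, and dim(span{v₁, v₂, v₃}) = 2 (spanned by v₁ and v₂).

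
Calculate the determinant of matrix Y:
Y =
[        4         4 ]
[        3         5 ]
det(Y) = 8

For a 2×2 matrix [[a, b], [c, d]], det = a*d - b*c.
det(Y) = (4)*(5) - (4)*(3) = 20 - 12 = 8.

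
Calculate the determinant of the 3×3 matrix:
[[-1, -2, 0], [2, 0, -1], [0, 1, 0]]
-1

Expansion along first row:
det = -1·det([[0,-1],[1,0]]) - -2·det([[2,-1],[0,0]]) + 0·det([[2,0],[0,1]])
    = -1·(0·0 - -1·1) - -2·(2·0 - -1·0) + 0·(2·1 - 0·0)
    = -1·1 - -2·0 + 0·2
    = -1 + 0 + 0 = -1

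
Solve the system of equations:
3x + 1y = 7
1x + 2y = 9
x = 1, y = 4

Use elimination (row reduction):
Equation 1: 3x + 1y = 7.
Equation 2: 1x + 2y = 9.
Multiply Eq1 by 1 and Eq2 by 3: 3x + 1y = 7;  3x + 6y = 27.
Subtract: (5)y = 20, so y = 4.
Back-substitute into Eq1: 3x + 1*(4) = 7, so x = 1.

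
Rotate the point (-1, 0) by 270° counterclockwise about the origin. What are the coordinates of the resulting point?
(0, 1)

Rotation matrix R(θ) = [[cos θ, -sin θ], [sin θ, cos θ]]; for θ = 270°:
R = [[0, 1], [-1, 0]]
Result: R × [-1, 0]ᵀ = [0·-1 + (1)·0, -1·-1 + (0)·0]ᵀ = (0, 1)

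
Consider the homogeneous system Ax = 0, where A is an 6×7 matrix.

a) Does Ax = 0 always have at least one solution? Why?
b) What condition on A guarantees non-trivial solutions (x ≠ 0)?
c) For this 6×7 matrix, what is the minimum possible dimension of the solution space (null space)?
a) Yes, x = 0 is always a solution. b) When A has linearly dependent columns (rank < n). c) Minimum nullity = 1.

a) x = 0 satisfies A·0 = 0, so the zero vector is always a solution.
b) Non-trivial solutions exist iff the columns of A are linearly dependent, equivalently rank(A) < n (the number of columns).
c) By rank-nullity, rank(A) + nullity(A) = n = 7. Since A has only 6 rows, rank(A) ≤ 6, so nullity(A) ≥ 7 - 6 = 1.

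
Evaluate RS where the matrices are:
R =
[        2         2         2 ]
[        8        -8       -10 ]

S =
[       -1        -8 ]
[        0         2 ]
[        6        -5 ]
RS =
[       10       -22 ]
[      -68       -30 ]

Matrix multiplication: (RS)[i][j] = sum over k of R[i][k] * S[k][j].
  (RS)[0][0] = (2)*(-1) + (2)*(0) + (2)*(6) = 10
  (RS)[0][1] = (2)*(-8) + (2)*(2) + (2)*(-5) = -22
  (RS)[1][0] = (8)*(-1) + (-8)*(0) + (-10)*(6) = -68
  (RS)[1][1] = (8)*(-8) + (-8)*(2) + (-10)*(-5) = -30
RS =
[       10       -22 ]
[      -68       -30 ]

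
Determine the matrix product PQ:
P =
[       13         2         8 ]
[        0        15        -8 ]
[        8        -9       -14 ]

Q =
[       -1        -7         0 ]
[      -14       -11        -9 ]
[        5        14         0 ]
PQ =
[       -1        -1       -18 ]
[     -250      -277      -135 ]
[       48      -153        81 ]

Matrix multiplication: (PQ)[i][j] = sum over k of P[i][k] * Q[k][j].
  (PQ)[0][0] = (13)*(-1) + (2)*(-14) + (8)*(5) = -1
  (PQ)[0][1] = (13)*(-7) + (2)*(-11) + (8)*(14) = -1
  (PQ)[0][2] = (13)*(0) + (2)*(-9) + (8)*(0) = -18
  (PQ)[1][0] = (0)*(-1) + (15)*(-14) + (-8)*(5) = -250
  (PQ)[1][1] = (0)*(-7) + (15)*(-11) + (-8)*(14) = -277
  (PQ)[1][2] = (0)*(0) + (15)*(-9) + (-8)*(0) = -135
  (PQ)[2][0] = (8)*(-1) + (-9)*(-14) + (-14)*(5) = 48
  (PQ)[2][1] = (8)*(-7) + (-9)*(-11) + (-14)*(14) = -153
  (PQ)[2][2] = (8)*(0) + (-9)*(-9) + (-14)*(0) = 81
PQ =
[       -1        -1       -18 ]
[     -250      -277      -135 ]
[       48      -153        81 ]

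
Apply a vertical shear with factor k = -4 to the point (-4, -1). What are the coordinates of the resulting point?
(-4, 15)

Shear matrix for vertical shear with factor k = -4:
[[1, 0], [-4, 1]]
Result: (-4, -1) → (-4, 15)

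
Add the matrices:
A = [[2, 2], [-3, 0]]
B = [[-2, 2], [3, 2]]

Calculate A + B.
[[0, 4], [0, 2]]

Add corresponding elements:
(2)+(-2)=0
(2)+(2)=4
(-3)+(3)=0
(0)+(2)=2
A + B = [[0, 4], [0, 2]]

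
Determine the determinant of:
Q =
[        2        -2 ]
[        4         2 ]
det(Q) = 12

For a 2×2 matrix [[a, b], [c, d]], det = a*d - b*c.
det(Q) = (2)*(2) - (-2)*(4) = 4 + 8 = 12.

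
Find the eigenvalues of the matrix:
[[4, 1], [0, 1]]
λ = 1 and λ = 4

Characteristic equation: det(A - λI) = 0
λ² - (trace)λ + (det) = 0
λ² - (5)λ + (4) = 0
λ² - 5λ + 4 = 0
Solving: λ = 1, 4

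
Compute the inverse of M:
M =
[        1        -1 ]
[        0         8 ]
det(M) = 8
M⁻¹ =
[        1       1/8 ]
[        0       1/8 ]

For a 2×2 matrix M = [[a, b], [c, d]] with det(M) ≠ 0, M⁻¹ = (1/det(M)) * [[d, -b], [-c, a]].
det(M) = (1)*(8) - (-1)*(0) = 8 - 0 = 8.
M⁻¹ = (1/8) * [[8, 1], [0, 1]].
Dividing each entry by 8 and reducing:
M⁻¹ =
[        1       1/8 ]
[        0       1/8 ]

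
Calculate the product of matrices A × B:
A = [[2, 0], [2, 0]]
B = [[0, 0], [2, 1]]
[[0, 0], [0, 0]]

Matrix multiplication:
C[0][0] = 2×0 + 0×2 = 0
C[0][1] = 2×0 + 0×1 = 0
C[1][0] = 2×0 + 0×2 = 0
C[1][1] = 2×0 + 0×1 = 0
Result: [[0, 0], [0, 0]]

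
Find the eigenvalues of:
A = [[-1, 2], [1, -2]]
λ = -3, 0

Solve det(A - λI) = 0. For a 2×2 matrix this is λ² - (trace)λ + det = 0.
trace(A) = -1 - 2 = -3.
det(A) = (-1)*(-2) - (2)*(1) = 2 - 2 = 0.
Characteristic equation: λ² - (-3)λ + (0) = 0.
Discriminant: (-3)² - 4*(0) = 9 - 0 = 9.
Roots: λ = (-3 ± √9) / 2 = -3, 0.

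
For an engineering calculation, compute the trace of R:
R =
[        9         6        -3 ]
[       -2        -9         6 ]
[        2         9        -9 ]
tr(R) = 9 - 9 - 9 = -9

The trace of a square matrix is the sum of its diagonal entries.
Diagonal entries of R: R[0][0] = 9, R[1][1] = -9, R[2][2] = -9.
tr(R) = 9 - 9 - 9 = -9.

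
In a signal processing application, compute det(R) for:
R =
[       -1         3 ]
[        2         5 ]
det(R) = -11

For a 2×2 matrix [[a, b], [c, d]], det = a*d - b*c.
det(R) = (-1)*(5) - (3)*(2) = -5 - 6 = -11.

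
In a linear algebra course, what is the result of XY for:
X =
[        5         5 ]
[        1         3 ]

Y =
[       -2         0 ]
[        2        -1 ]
XY =
[        0        -5 ]
[        4        -3 ]

Matrix multiplication: (XY)[i][j] = sum over k of X[i][k] * Y[k][j].
  (XY)[0][0] = (5)*(-2) + (5)*(2) = 0
  (XY)[0][1] = (5)*(0) + (5)*(-1) = -5
  (XY)[1][0] = (1)*(-2) + (3)*(2) = 4
  (XY)[1][1] = (1)*(0) + (3)*(-1) = -3
XY =
[        0        -5 ]
[        4        -3 ]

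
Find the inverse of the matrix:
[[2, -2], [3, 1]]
[[1/8, 1/4], [-3/8, 1/4]]

For [[a,b],[c,d]], inverse = (1/det)·[[d,-b],[-c,a]]
det = 2·1 - -2·3 = 8
Inverse = (1/8)·[[1, 2], [-3, 2]]
        = [[1/8, 1/4], [-3/8, 1/4]]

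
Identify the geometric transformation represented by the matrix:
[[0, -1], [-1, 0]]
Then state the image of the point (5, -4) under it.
reflection across the line y = -x; image of (5, -4) is (4, -5)

This is a symmetric orthogonal matrix with determinant -1, which characterizes a reflection in ℝ².
The matrix [[0, -1], [-1, 0]] represents: reflection across the line y = -x.
Applying it to (5, -4): [0·5 + -1·-4, -1·5 + 0·-4] = (4, -5).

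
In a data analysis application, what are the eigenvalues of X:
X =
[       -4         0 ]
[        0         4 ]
λ = -4, 4

Solve det(X - λI) = 0. For a 2×2 matrix the characteristic equation is λ² - (trace)λ + det = 0.
trace(X) = a + d = -4 + 4 = 0.
det(X) = a*d - b*c = (-4)*(4) - (0)*(0) = -16 - 0 = -16.
Characteristic equation: λ² - (0)λ + (-16) = 0.
Discriminant = (0)² - 4*(-16) = 0 + 64 = 64.
λ = (0 ± √64) / 2 = (0 ± 8) / 2 = -4, 4.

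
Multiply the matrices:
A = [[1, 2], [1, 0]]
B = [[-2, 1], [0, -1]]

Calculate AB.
[[-2, -1], [-2, 1]]

Each entry (i,j) of AB = sum over k of A[i][k]*B[k][j].
(AB)[0][0] = (1)*(-2) + (2)*(0) = -2
(AB)[0][1] = (1)*(1) + (2)*(-1) = -1
(AB)[1][0] = (1)*(-2) + (0)*(0) = -2
(AB)[1][1] = (1)*(1) + (0)*(-1) = 1
AB = [[-2, -1], [-2, 1]]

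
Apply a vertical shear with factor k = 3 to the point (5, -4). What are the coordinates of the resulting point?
(5, 11)

Shear matrix for vertical shear with factor k = 3:
[[1, 0], [3, 1]]
Result: (5, -4) → (5, 11)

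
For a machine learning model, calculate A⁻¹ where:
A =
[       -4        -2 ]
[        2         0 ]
det(A) = 4
A⁻¹ =
[        0       1/2 ]
[     -1/2        -1 ]

For a 2×2 matrix A = [[a, b], [c, d]] with det(A) ≠ 0, A⁻¹ = (1/det(A)) * [[d, -b], [-c, a]].
det(A) = (-4)*(0) - (-2)*(2) = 0 + 4 = 4.
A⁻¹ = (1/4) * [[0, 2], [-2, -4]].
Dividing each entry by 4 and reducing:
A⁻¹ =
[        0       1/2 ]
[     -1/2        -1 ]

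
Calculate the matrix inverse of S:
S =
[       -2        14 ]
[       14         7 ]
det(S) = -210
S⁻¹ =
[    -1/30      1/15 ]
[     1/15     1/105 ]

For a 2×2 matrix S = [[a, b], [c, d]] with det(S) ≠ 0, S⁻¹ = (1/det(S)) * [[d, -b], [-c, a]].
det(S) = (-2)*(7) - (14)*(14) = -14 - 196 = -210.
S⁻¹ = (1/-210) * [[7, -14], [-14, -2]].
Dividing each entry by -210 and reducing:
S⁻¹ =
[    -1/30      1/15 ]
[     1/15     1/105 ]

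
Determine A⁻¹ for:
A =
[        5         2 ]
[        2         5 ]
det(A) = 21
A⁻¹ =
[     5/21     -2/21 ]
[    -2/21      5/21 ]

For a 2×2 matrix A = [[a, b], [c, d]] with det(A) ≠ 0, A⁻¹ = (1/det(A)) * [[d, -b], [-c, a]].
det(A) = (5)*(5) - (2)*(2) = 25 - 4 = 21.
A⁻¹ = (1/21) * [[5, -2], [-2, 5]].
Dividing each entry by 21 and reducing:
A⁻¹ =
[     5/21     -2/21 ]
[    -2/21      5/21 ]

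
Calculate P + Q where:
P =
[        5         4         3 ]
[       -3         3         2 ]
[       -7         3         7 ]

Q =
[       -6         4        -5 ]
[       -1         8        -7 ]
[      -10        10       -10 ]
P + Q =
[       -1         8        -2 ]
[       -4        11        -5 ]
[      -17        13        -3 ]

Matrix addition is elementwise: (P+Q)[i][j] = P[i][j] + Q[i][j].
  (P+Q)[0][0] = (5) + (-6) = -1
  (P+Q)[0][1] = (4) + (4) = 8
  (P+Q)[0][2] = (3) + (-5) = -2
  (P+Q)[1][0] = (-3) + (-1) = -4
  (P+Q)[1][1] = (3) + (8) = 11
  (P+Q)[1][2] = (2) + (-7) = -5
  (P+Q)[2][0] = (-7) + (-10) = -17
  (P+Q)[2][1] = (3) + (10) = 13
  (P+Q)[2][2] = (7) + (-10) = -3
P + Q =
[       -1         8        -2 ]
[       -4        11        -5 ]
[      -17        13        -3 ]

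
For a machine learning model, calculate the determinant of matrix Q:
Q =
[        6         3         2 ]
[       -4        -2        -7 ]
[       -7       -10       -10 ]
det(Q) = -221

Expand along row 0 (cofactor expansion): det(Q) = a*(e*i - f*h) - b*(d*i - f*g) + c*(d*h - e*g), where the 3×3 is [[a, b, c], [d, e, f], [g, h, i]].
Minor M_00 = (-2)*(-10) - (-7)*(-10) = 20 - 70 = -50.
Minor M_01 = (-4)*(-10) - (-7)*(-7) = 40 - 49 = -9.
Minor M_02 = (-4)*(-10) - (-2)*(-7) = 40 - 14 = 26.
det(Q) = (6)*(-50) - (3)*(-9) + (2)*(26) = -300 + 27 + 52 = -221.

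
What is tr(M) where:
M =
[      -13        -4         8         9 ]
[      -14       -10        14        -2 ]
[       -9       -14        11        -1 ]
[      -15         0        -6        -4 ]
tr(M) = -13 - 10 + 11 - 4 = -16

The trace of a square matrix is the sum of its diagonal entries.
Diagonal entries of M: M[0][0] = -13, M[1][1] = -10, M[2][2] = 11, M[3][3] = -4.
tr(M) = -13 - 10 + 11 - 4 = -16.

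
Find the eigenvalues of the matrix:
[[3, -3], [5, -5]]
λ = -2 and λ = 0

Characteristic equation: det(A - λI) = 0
λ² - (trace)λ + (det) = 0
λ² - (-2)λ + (0) = 0
λ² + 2λ + 0 = 0
Solving: λ = -2, 0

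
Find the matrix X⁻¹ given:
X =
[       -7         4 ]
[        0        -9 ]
det(X) = 63
X⁻¹ =
[     -1/7     -4/63 ]
[        0      -1/9 ]

For a 2×2 matrix X = [[a, b], [c, d]] with det(X) ≠ 0, X⁻¹ = (1/det(X)) * [[d, -b], [-c, a]].
det(X) = (-7)*(-9) - (4)*(0) = 63 - 0 = 63.
X⁻¹ = (1/63) * [[-9, -4], [0, -7]].
Dividing each entry by 63 and reducing:
X⁻¹ =
[     -1/7     -4/63 ]
[        0      -1/9 ]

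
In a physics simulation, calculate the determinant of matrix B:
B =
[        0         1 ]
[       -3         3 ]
det(B) = 3

For a 2×2 matrix [[a, b], [c, d]], det = a*d - b*c.
det(B) = (0)*(3) - (1)*(-3) = 0 + 3 = 3.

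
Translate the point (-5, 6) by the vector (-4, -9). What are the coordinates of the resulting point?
(-9, -3)

Translation by (-4, -9):
x' = -5 + -4 = -9
y' = 6 + -9 = -3
Homogeneous matrix: [[1, 0, -4], [0, 1, -9], [0, 0, 1]]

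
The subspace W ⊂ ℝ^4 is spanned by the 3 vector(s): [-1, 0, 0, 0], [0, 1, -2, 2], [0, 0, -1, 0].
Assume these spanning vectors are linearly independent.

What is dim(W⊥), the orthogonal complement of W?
dim(W⊥) = 1

For any subspace W of ℝ^n, dim(W) + dim(W⊥) = n (the whole-space dimension).
Here the given 3 vectors are linearly independent, so dim(W) = 3.
Thus dim(W⊥) = n - dim(W) = 4 - 3 = 1.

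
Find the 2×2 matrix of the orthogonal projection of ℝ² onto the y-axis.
[[0, 0], [0, 1]]

The orthogonal projection onto the line spanned by a nonzero vector u = (a, b) has matrix P = (u uᵀ) / (uᵀ u) = (1/(a² + b²)) · [[a², ab], [ab, b²]].
Here u = (0, 1), so a² + b² = 0 + 1 = 1.
P = (1/1) · [[0, 0], [0, 1]] = [[0, 0], [0, 1]].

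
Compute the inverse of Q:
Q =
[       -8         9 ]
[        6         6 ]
det(Q) = -102
Q⁻¹ =
[    -1/17      3/34 ]
[     1/17      4/51 ]

For a 2×2 matrix Q = [[a, b], [c, d]] with det(Q) ≠ 0, Q⁻¹ = (1/det(Q)) * [[d, -b], [-c, a]].
det(Q) = (-8)*(6) - (9)*(6) = -48 - 54 = -102.
Q⁻¹ = (1/-102) * [[6, -9], [-6, -8]].
Dividing each entry by -102 and reducing:
Q⁻¹ =
[    -1/17      3/34 ]
[     1/17      4/51 ]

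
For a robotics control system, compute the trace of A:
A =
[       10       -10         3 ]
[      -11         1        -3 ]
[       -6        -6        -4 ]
tr(A) = 10 + 1 - 4 = 7

The trace of a square matrix is the sum of its diagonal entries.
Diagonal entries of A: A[0][0] = 10, A[1][1] = 1, A[2][2] = -4.
tr(A) = 10 + 1 - 4 = 7.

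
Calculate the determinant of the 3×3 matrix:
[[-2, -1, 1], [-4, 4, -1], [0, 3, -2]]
6

Expansion along first row:
det = -2·det([[4,-1],[3,-2]]) - -1·det([[-4,-1],[0,-2]]) + 1·det([[-4,4],[0,3]])
    = -2·(4·-2 - -1·3) - -1·(-4·-2 - -1·0) + 1·(-4·3 - 4·0)
    = -2·-5 - -1·8 + 1·-12
    = 10 + 8 + -12 = 6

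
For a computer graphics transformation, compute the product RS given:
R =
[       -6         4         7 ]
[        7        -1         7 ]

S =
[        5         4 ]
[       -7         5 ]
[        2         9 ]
RS =
[      -44        59 ]
[       56        86 ]

Matrix multiplication: (RS)[i][j] = sum over k of R[i][k] * S[k][j].
  (RS)[0][0] = (-6)*(5) + (4)*(-7) + (7)*(2) = -44
  (RS)[0][1] = (-6)*(4) + (4)*(5) + (7)*(9) = 59
  (RS)[1][0] = (7)*(5) + (-1)*(-7) + (7)*(2) = 56
  (RS)[1][1] = (7)*(4) + (-1)*(5) + (7)*(9) = 86
RS =
[      -44        59 ]
[       56        86 ]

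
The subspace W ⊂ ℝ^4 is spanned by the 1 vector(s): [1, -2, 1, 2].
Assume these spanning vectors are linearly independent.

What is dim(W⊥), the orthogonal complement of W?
dim(W⊥) = 3

For any subspace W of ℝ^n, dim(W) + dim(W⊥) = n (the whole-space dimension).
Here the given 1 vectors are linearly independent, so dim(W) = 1.
Thus dim(W⊥) = n - dim(W) = 4 - 1 = 3.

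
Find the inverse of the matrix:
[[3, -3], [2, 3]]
[[1/5, 1/5], [-2/15, 1/5]]

For [[a,b],[c,d]], inverse = (1/det)·[[d,-b],[-c,a]]
det = 3·3 - -3·2 = 15
Inverse = (1/15)·[[3, 3], [-2, 3]]
        = [[1/5, 1/5], [-2/15, 1/5]]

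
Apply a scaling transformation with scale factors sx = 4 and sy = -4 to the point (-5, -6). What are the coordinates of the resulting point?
(-20, 24)

Scaling matrix:
[[4, 0], [0, -4]]
Result: (-5 × 4, -6 × -4) = (-20, 24)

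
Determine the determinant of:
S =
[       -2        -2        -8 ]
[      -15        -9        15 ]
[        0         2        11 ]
det(S) = 168

Expand along row 0 (cofactor expansion): det(S) = a*(e*i - f*h) - b*(d*i - f*g) + c*(d*h - e*g), where the 3×3 is [[a, b, c], [d, e, f], [g, h, i]].
Minor M_00 = (-9)*(11) - (15)*(2) = -99 - 30 = -129.
Minor M_01 = (-15)*(11) - (15)*(0) = -165 - 0 = -165.
Minor M_02 = (-15)*(2) - (-9)*(0) = -30 - 0 = -30.
det(S) = (-2)*(-129) - (-2)*(-165) + (-8)*(-30) = 258 - 330 + 240 = 168.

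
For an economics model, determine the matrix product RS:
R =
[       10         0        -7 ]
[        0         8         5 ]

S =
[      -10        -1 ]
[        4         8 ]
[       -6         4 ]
RS =
[      -58       -38 ]
[        2        84 ]

Matrix multiplication: (RS)[i][j] = sum over k of R[i][k] * S[k][j].
  (RS)[0][0] = (10)*(-10) + (0)*(4) + (-7)*(-6) = -58
  (RS)[0][1] = (10)*(-1) + (0)*(8) + (-7)*(4) = -38
  (RS)[1][0] = (0)*(-10) + (8)*(4) + (5)*(-6) = 2
  (RS)[1][1] = (0)*(-1) + (8)*(8) + (5)*(4) = 84
RS =
[      -58       -38 ]
[        2        84 ]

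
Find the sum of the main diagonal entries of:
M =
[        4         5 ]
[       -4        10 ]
tr(M) = 4 + 10 = 14

The trace of a square matrix is the sum of its diagonal entries.
Diagonal entries of M: M[0][0] = 4, M[1][1] = 10.
tr(M) = 4 + 10 = 14.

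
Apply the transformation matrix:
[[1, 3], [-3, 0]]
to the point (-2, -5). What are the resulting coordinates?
(-17, 6)

Matrix multiplication:
[[1, 3], [-3, 0]] × [-2, -5]ᵀ
= [1×-2 + 3×-5, -3×-2 + 0×-5]ᵀ
= [-17.0000, 6.0000]ᵀ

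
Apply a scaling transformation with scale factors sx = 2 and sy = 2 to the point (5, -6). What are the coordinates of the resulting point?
(10, -12)

Scaling matrix:
[[2, 0], [0, 2]]
Result: (5 × 2, -6 × 2) = (10, -12)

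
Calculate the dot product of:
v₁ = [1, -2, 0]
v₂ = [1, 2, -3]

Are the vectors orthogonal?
-3, No

The dot product is the sum of products of corresponding components.
v₁·v₂ = (1)*(1) + (-2)*(2) + (0)*(-3) = 1 - 4 + 0 = -3.
Two vectors are orthogonal iff their dot product is 0; here the dot product is -3, so the vectors are not orthogonal.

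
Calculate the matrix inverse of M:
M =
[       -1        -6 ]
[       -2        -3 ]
det(M) = -9
M⁻¹ =
[      1/3      -2/3 ]
[     -2/9       1/9 ]

For a 2×2 matrix M = [[a, b], [c, d]] with det(M) ≠ 0, M⁻¹ = (1/det(M)) * [[d, -b], [-c, a]].
det(M) = (-1)*(-3) - (-6)*(-2) = 3 - 12 = -9.
M⁻¹ = (1/-9) * [[-3, 6], [2, -1]].
Dividing each entry by -9 and reducing:
M⁻¹ =
[      1/3      -2/3 ]
[     -2/9       1/9 ]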